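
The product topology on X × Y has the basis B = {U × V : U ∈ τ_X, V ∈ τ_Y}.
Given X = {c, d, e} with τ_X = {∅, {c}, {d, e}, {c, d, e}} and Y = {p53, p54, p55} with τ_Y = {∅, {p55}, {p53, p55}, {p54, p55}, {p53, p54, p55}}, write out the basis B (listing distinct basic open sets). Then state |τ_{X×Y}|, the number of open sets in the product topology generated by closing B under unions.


Basis B = {∅ × ∅, {c} × {p55}, {c} × {p53, p55}, {c} × {p54, p55}, {d, e} × {p55}, {c} × {p53, p54, p55}, {c, d, e} × {p55}, {d, e} × {p53, p55}, {d, e} × {p54, p55}, {c, d, e} × {p53, p55}, {c, d, e} × {p54, p55}, {d, e} × {p53, p54, p55}, {c, d, e} × {p53, p54, p55}}; |τ_{X×Y}| = 25.

Enumerate products U × V with U ∈ τ_X, V ∈ τ_Y (deduplicated):
  ∅ × ∅ = {} (∅)
  {c} × {p55} = {(c,p55)}
  {c} × {p53, p55} = {(c,p53), (c,p55)}
  {c} × {p54, p55} = {(c,p54), (c,p55)}
  {d, e} × {p55} = {(d,p55), (e,p55)}
  {c} × {p53, p54, p55} = {(c,p53), (c,p54), (c,p55)}
  {c, d, e} × {p55} = {(c,p55), (d,p55), (e,p55)}
  {d, e} × {p53, p55} = {(d,p53), (d,p55), (e,p53), (e,p55)}
  {d, e} × {p54, p55} = {(d,p54), (d,p55), (e,p54), (e,p55)}
  {c, d, e} × {p53, p55} = {(c,p53), (c,p55), (d,p53), (d,p55), (e,p53), (e,p55)}
  {c, d, e} × {p54, p55} = {(c,p54), (c,p55), (d,p54), (d,p55), (e,p54), (e,p55)}
  {d, e} × {p53, p54, p55} = {(d,p53), (d,p54), (d,p55), (e,p53), (e,p54), (e,p55)}
  {c, d, e} × {p53, p54, p55} = {(c,p53), (c,p54), (c,p55), (d,p53), (d,p54), (d,p55), (e,p53), (e,p54), (e,p55)}
These 13 distinct sets form the basis B.
Close under arbitrary unions to get τ_{X×Y}; counting gives |τ_{X×Y}| = 25.


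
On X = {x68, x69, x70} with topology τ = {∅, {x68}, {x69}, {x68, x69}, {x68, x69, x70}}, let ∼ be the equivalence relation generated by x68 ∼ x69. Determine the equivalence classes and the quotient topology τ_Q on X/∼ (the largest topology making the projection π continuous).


X/∼ = {[x68=x69], [x70]}; |τ_Q| = 3.

Equivalence classes: [x68=x69], [x70].
Quotient map π: X → X/∼ sends x68 ↦ [x68=x69], x69 ↦ [x68=x69], x70 ↦ [x70].
For each subset V ⊆ X/∼, compute π^{-1}(V) ⊆ X and check whether π^{-1}(V) ∈ τ. V is open in τ_Q iff π^{-1}(V) ∈ τ.
  V = {}: π^{-1}(V) = ∅ ∈ τ ✓.
  V = {[x68=x69]}: π^{-1}(V) = {x68, x69} ∈ τ ✓.
  V = {[x70]}: π^{-1}(V) = {x70} ∉ τ ✗.
  V = {[x68=x69], [x70]}: π^{-1}(V) = {x68, x69, x70} ∈ τ ✓.
Open sets in the quotient: τ_Q = {{}, {[x68=x69]}, {[x68=x69], [x70]}} (3 elements).


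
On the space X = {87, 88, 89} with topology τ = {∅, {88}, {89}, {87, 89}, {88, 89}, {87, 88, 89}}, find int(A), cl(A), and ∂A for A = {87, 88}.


int(A) = {88}, cl(A) = {87, 88}, ∂A = {87}.

Closed sets in (X, τ) are complements of opens:
  closed(X, τ) = {∅, {87}, {88}, {87, 88}, {87, 89}, {87, 88, 89}}.
int(A) = ⋃ {U ∈ τ : U ⊆ A}. Opens contained in A: ∅, {88}.
Taking the union of these: int(A) = {88}.
cl(A) = ⋂ {C closed : A ⊆ C}. Closed sets containing A: {87, 88}, {87, 88, 89}.
Intersecting these: cl(A) = {87, 88}.
∂A = cl(A) ∖ int(A) = {87, 88} ∖ {88} = {87}.


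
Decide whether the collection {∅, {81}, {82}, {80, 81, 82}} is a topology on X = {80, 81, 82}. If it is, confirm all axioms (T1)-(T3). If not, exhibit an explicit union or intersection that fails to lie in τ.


τ is NOT a topology on X.

Axiom (T1): ∅ ∈ τ? Yes; X ∈ τ? Yes.
Axiom (T2/T3): check pairwise unions and intersections of members of τ.
Counterexample for (T2): {81} ∪ {82} = {81, 82} ∉ τ. Therefore τ is NOT a topology.


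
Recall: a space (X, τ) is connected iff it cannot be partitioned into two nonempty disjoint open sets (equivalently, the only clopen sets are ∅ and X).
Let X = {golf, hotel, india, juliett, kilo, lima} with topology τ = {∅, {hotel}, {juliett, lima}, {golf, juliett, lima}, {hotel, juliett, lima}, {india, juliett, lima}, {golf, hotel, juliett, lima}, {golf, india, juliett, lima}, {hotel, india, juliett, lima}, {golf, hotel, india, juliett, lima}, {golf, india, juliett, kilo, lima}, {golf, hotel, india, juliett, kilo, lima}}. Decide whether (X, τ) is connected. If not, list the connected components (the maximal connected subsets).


(X, τ) is disconnected; components = [{hotel}, {golf, india, juliett, kilo, lima}].

Find clopen sets (U ∈ τ with X ∖ U ∈ τ):
  U = ∅, X ∖ U = {golf, hotel, india, juliett, kilo, lima} — both open, so U is clopen.
  U = {hotel}, X ∖ U = {golf, india, juliett, kilo, lima} — both open, so U is clopen.
  U = {golf, india, juliett, kilo, lima}, X ∖ U = {hotel} — both open, so U is clopen.
  U = {golf, hotel, india, juliett, kilo, lima}, X ∖ U = ∅ — both open, so U is clopen.
Nontrivial clopen(s) exist: e.g. {hotel}. So (X, τ) is disconnected.
Compute connected components by grouping points that agree on all clopens:
  component: {hotel}
  component: {golf, india, juliett, kilo, lima}


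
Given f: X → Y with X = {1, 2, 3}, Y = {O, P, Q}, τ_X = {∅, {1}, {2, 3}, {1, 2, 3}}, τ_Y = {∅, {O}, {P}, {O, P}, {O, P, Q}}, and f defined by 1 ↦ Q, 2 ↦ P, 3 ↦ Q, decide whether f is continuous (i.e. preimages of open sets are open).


f is NOT continuous.

Compute f^{-1}(U) for each U ∈ τ_Y:
  U = ∅: f^{-1}(U) = ∅ ∈ τ_X ✓.
  U = {O}: f^{-1}(U) = ∅ ∈ τ_X ✓.
  U = {P}: f^{-1}(U) = {2} ∉ τ_X ✗.
  U = {O, P}: f^{-1}(U) = {2} ∉ τ_X ✗.
  U = {O, P, Q}: f^{-1}(U) = {1, 2, 3} ∈ τ_X ✓.
Found U = {P} with f^{-1}(U) = {2} not in τ_X. Therefore f is NOT continuous.


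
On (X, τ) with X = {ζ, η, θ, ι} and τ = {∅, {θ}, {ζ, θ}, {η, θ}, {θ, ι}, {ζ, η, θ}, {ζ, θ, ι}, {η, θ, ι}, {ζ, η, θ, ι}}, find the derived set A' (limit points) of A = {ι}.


A' = ∅

For each x ∈ X, list the open sets U ∈ τ with x ∈ U, then check whether U ∩ (A ∖ {x}) ≠ ∅ for every such U.
  x = ζ: open {ζ, θ} ∋ x has {ζ, θ} ∩ (A ∖ {ζ}) = ∅, so x is NOT a limit point.
  x = η: open {η, θ} ∋ x has {η, θ} ∩ (A ∖ {η}) = ∅, so x is NOT a limit point.
  x = θ: open {θ} ∋ x has {θ} ∩ (A ∖ {θ}) = ∅, so x is NOT a limit point.
  x = ι: open {θ, ι} ∋ x has {θ, ι} ∩ (A ∖ {ι}) = ∅, so x is NOT a limit point.
Collecting: A' = ∅.


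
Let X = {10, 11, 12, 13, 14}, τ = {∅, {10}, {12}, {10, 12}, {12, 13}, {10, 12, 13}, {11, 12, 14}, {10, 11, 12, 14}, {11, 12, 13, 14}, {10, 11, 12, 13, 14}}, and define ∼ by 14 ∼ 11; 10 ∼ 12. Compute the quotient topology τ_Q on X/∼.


X/∼ = {[10=12], [11=14], [13]}; |τ_Q| = 5.

Equivalence classes: [10=12], [11=14], [13].
Quotient map π: X → X/∼ sends 10 ↦ [10=12], 11 ↦ [11=14], 12 ↦ [10=12], 13 ↦ [13], 14 ↦ [11=14].
For each subset V ⊆ X/∼, compute π^{-1}(V) ⊆ X and check whether π^{-1}(V) ∈ τ. V is open in τ_Q iff π^{-1}(V) ∈ τ.
  V = {}: π^{-1}(V) = ∅ ∈ τ ✓.
  V = {[10=12]}: π^{-1}(V) = {10, 12} ∈ τ ✓.
  V = {[11=14]}: π^{-1}(V) = {11, 14} ∉ τ ✗.
  V = {[10=12], [11=14]}: π^{-1}(V) = {10, 11, 12, 14} ∈ τ ✓.
  V = {[13]}: π^{-1}(V) = {13} ∉ τ ✗.
  V = {[10=12], [13]}: π^{-1}(V) = {10, 12, 13} ∈ τ ✓.
  V = {[11=14], [13]}: π^{-1}(V) = {11, 13, 14} ∉ τ ✗.
  V = {[10=12], [11=14], [13]}: π^{-1}(V) = {10, 11, 12, 13, 14} ∈ τ ✓.
Open sets in the quotient: τ_Q = {{}, {[10=12]}, {[10=12], [11=14]}, {[10=12], [13]}, {[10=12], [11=14], [13]}} (5 elements).


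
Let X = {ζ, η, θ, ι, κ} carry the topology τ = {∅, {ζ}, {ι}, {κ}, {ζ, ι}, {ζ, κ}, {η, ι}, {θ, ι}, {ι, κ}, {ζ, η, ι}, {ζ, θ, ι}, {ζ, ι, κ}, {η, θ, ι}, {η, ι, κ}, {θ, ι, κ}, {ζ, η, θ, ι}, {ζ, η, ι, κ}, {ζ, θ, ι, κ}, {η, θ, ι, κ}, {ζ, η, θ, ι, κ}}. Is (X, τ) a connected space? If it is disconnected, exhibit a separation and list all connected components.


(X, τ) is disconnected; components = [{ζ}, {κ}, {η, θ, ι}].

Find clopen sets (U ∈ τ with X ∖ U ∈ τ):
  U = ∅, X ∖ U = {ζ, η, θ, ι, κ} — both open, so U is clopen.
  U = {ζ}, X ∖ U = {η, θ, ι, κ} — both open, so U is clopen.
  U = {κ}, X ∖ U = {ζ, η, θ, ι} — both open, so U is clopen.
  U = {ζ, κ}, X ∖ U = {η, θ, ι} — both open, so U is clopen.
  U = {η, θ, ι}, X ∖ U = {ζ, κ} — both open, so U is clopen.
  U = {ζ, η, θ, ι}, X ∖ U = {κ} — both open, so U is clopen.
  U = {η, θ, ι, κ}, X ∖ U = {ζ} — both open, so U is clopen.
  U = {ζ, η, θ, ι, κ}, X ∖ U = ∅ — both open, so U is clopen.
Nontrivial clopen(s) exist: e.g. {η, θ, ι}. So (X, τ) is disconnected.
Compute connected components by grouping points that agree on all clopens:
  component: {ζ}
  component: {κ}
  component: {η, θ, ι}


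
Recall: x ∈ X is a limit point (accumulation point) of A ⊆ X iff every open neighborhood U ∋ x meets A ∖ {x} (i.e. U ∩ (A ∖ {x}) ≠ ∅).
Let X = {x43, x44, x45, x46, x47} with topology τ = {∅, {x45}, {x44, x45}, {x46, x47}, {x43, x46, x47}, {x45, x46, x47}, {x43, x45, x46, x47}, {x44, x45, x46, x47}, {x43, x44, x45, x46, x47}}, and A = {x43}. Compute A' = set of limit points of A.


A' = ∅

For each x ∈ X, list the open sets U ∈ τ with x ∈ U, then check whether U ∩ (A ∖ {x}) ≠ ∅ for every such U.
  x = x43: open {x43, x46, x47} ∋ x has {x43, x46, x47} ∩ (A ∖ {x43}) = ∅, so x is NOT a limit point.
  x = x44: open {x44, x45} ∋ x has {x44, x45} ∩ (A ∖ {x44}) = ∅, so x is NOT a limit point.
  x = x45: open {x45} ∋ x has {x45} ∩ (A ∖ {x45}) = ∅, so x is NOT a limit point.
  x = x46: open {x46, x47} ∋ x has {x46, x47} ∩ (A ∖ {x46}) = ∅, so x is NOT a limit point.
  x = x47: open {x46, x47} ∋ x has {x46, x47} ∩ (A ∖ {x47}) = ∅, so x is NOT a limit point.
Collecting: A' = ∅.


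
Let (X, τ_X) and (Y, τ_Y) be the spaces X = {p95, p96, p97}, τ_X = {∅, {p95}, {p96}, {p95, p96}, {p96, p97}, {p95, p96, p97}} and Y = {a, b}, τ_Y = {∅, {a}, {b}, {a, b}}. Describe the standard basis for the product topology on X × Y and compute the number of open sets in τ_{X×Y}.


Basis B = {∅ × ∅, {p95} × {a}, {p95} × {b}, {p96} × {a}, {p96} × {b}, {p95} × {a, b}, {p95, p96} × {a}, {p95, p96} × {b}, {p96} × {a, b}, {p96, p97} × {a}, {p96, p97} × {b}, {p95, p96, p97} × {a}, {p95, p96, p97} × {b}, {p95, p96} × {a, b}, {p96, p97} × {a, b}, {p95, p96, p97} × {a, b}}; |τ_{X×Y}| = 36.

Enumerate products U × V with U ∈ τ_X, V ∈ τ_Y (deduplicated):
  ∅ × ∅ = {} (∅)
  {p95} × {a} = {(p95,a)}
  {p95} × {b} = {(p95,b)}
  {p96} × {a} = {(p96,a)}
  {p96} × {b} = {(p96,b)}
  {p95} × {a, b} = {(p95,a), (p95,b)}
  {p95, p96} × {a} = {(p95,a), (p96,a)}
  {p95, p96} × {b} = {(p95,b), (p96,b)}
  {p96} × {a, b} = {(p96,a), (p96,b)}
  {p96, p97} × {a} = {(p96,a), (p97,a)}
  {p96, p97} × {b} = {(p96,b), (p97,b)}
  {p95, p96, p97} × {a} = {(p95,a), (p96,a), (p97,a)}
  {p95, p96, p97} × {b} = {(p95,b), (p96,b), (p97,b)}
  {p95, p96} × {a, b} = {(p95,a), (p95,b), (p96,a), (p96,b)}
  {p96, p97} × {a, b} = {(p96,a), (p96,b), (p97,a), (p97,b)}
  {p95, p96, p97} × {a, b} = {(p95,a), (p95,b), (p96,a), (p96,b), (p97,a), (p97,b)}
These 16 distinct sets form the basis B.
Close under arbitrary unions to get τ_{X×Y}; counting gives |τ_{X×Y}| = 36.


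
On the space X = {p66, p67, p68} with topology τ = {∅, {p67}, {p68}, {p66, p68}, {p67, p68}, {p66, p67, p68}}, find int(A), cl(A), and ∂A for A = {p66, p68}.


int(A) = {p66, p68}, cl(A) = {p66, p68}, ∂A = ∅.

Closed sets in (X, τ) are complements of opens:
  closed(X, τ) = {∅, {p66}, {p67}, {p66, p67}, {p66, p68}, {p66, p67, p68}}.
int(A) = ⋃ {U ∈ τ : U ⊆ A}. Opens contained in A: ∅, {p68}, {p66, p68}.
Taking the union of these: int(A) = {p66, p68}.
cl(A) = ⋂ {C closed : A ⊆ C}. Closed sets containing A: {p66, p68}, {p66, p67, p68}.
Intersecting these: cl(A) = {p66, p68}.
∂A = cl(A) ∖ int(A) = {p66, p68} ∖ {p66, p68} = ∅.


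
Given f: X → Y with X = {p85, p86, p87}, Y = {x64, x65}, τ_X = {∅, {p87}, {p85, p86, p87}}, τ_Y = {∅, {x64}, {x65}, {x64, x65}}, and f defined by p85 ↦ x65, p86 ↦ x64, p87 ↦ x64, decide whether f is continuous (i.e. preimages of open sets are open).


f is NOT continuous.

Compute f^{-1}(U) for each U ∈ τ_Y:
  U = ∅: f^{-1}(U) = ∅ ∈ τ_X ✓.
  U = {x64}: f^{-1}(U) = {p86, p87} ∉ τ_X ✗.
  U = {x65}: f^{-1}(U) = {p85} ∉ τ_X ✗.
  U = {x64, x65}: f^{-1}(U) = {p85, p86, p87} ∈ τ_X ✓.
Found U = {x64} with f^{-1}(U) = {p86, p87} not in τ_X. Therefore f is NOT continuous.


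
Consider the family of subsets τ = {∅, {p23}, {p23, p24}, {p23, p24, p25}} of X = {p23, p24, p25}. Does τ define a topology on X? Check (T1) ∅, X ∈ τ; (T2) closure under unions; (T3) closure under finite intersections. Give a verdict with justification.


τ IS a topology on X.

Axiom (T1): ∅ ∈ τ? Yes; X ∈ τ? Yes.
Axiom (T2/T3): check pairwise unions and intersections of members of τ.
All pairwise intersections and unions checked — each lies in τ. Therefore τ satisfies (T1), (T2), (T3): it IS a topology on X.


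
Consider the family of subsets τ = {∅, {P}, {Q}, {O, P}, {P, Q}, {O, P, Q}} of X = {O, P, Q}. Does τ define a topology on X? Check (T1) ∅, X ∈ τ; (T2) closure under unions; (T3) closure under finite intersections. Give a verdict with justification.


τ IS a topology on X.

Axiom (T1): ∅ ∈ τ? Yes; X ∈ τ? Yes.
Axiom (T2/T3): check pairwise unions and intersections of members of τ.
All pairwise intersections and unions checked — each lies in τ. Therefore τ satisfies (T1), (T2), (T3): it IS a topology on X.


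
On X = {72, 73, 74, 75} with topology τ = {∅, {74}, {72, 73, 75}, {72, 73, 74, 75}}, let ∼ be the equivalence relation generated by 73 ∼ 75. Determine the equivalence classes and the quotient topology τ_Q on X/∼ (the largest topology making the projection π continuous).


X/∼ = {[72], [73=75], [74]}; |τ_Q| = 4.

Equivalence classes: [72], [73=75], [74].
Quotient map π: X → X/∼ sends 72 ↦ [72], 73 ↦ [73=75], 74 ↦ [74], 75 ↦ [73=75].
For each subset V ⊆ X/∼, compute π^{-1}(V) ⊆ X and check whether π^{-1}(V) ∈ τ. V is open in τ_Q iff π^{-1}(V) ∈ τ.
  V = {}: π^{-1}(V) = ∅ ∈ τ ✓.
  V = {[72]}: π^{-1}(V) = {72} ∉ τ ✗.
  V = {[73=75]}: π^{-1}(V) = {73, 75} ∉ τ ✗.
  V = {[72], [73=75]}: π^{-1}(V) = {72, 73, 75} ∈ τ ✓.
  V = {[74]}: π^{-1}(V) = {74} ∈ τ ✓.
  V = {[72], [74]}: π^{-1}(V) = {72, 74} ∉ τ ✗.
  V = {[73=75], [74]}: π^{-1}(V) = {73, 74, 75} ∉ τ ✗.
  V = {[72], [73=75], [74]}: π^{-1}(V) = {72, 73, 74, 75} ∈ τ ✓.
Open sets in the quotient: τ_Q = {{}, {[72], [73=75]}, {[74]}, {[72], [73=75], [74]}} (4 elements).


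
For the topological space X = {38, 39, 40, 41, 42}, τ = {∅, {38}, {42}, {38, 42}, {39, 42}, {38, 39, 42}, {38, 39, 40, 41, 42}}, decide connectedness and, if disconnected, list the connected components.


(X, τ) is connected.

Find clopen sets (U ∈ τ with X ∖ U ∈ τ):
  U = ∅, X ∖ U = {38, 39, 40, 41, 42} — both open, so U is clopen.
  U = {38, 39, 40, 41, 42}, X ∖ U = ∅ — both open, so U is clopen.
Only trivial clopens (∅ and X) exist, so (X, τ) is connected.
Compute connected components by grouping points that agree on all clopens:
  component: {38, 39, 40, 41, 42}


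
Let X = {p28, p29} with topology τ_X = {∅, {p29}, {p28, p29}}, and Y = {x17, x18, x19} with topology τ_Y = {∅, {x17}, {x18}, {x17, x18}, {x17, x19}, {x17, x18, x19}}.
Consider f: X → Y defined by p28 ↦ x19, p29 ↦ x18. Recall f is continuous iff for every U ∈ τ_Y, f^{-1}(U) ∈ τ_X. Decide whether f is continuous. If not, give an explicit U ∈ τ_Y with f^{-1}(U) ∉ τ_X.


f is NOT continuous.

Compute f^{-1}(U) for each U ∈ τ_Y:
  U = ∅: f^{-1}(U) = ∅ ∈ τ_X ✓.
  U = {x17}: f^{-1}(U) = ∅ ∈ τ_X ✓.
  U = {x18}: f^{-1}(U) = {p29} ∈ τ_X ✓.
  U = {x17, x18}: f^{-1}(U) = {p29} ∈ τ_X ✓.
  U = {x17, x19}: f^{-1}(U) = {p28} ∉ τ_X ✗.
  U = {x17, x18, x19}: f^{-1}(U) = {p28, p29} ∈ τ_X ✓.
Found U = {x17, x19} with f^{-1}(U) = {p28} not in τ_X. Therefore f is NOT continuous.


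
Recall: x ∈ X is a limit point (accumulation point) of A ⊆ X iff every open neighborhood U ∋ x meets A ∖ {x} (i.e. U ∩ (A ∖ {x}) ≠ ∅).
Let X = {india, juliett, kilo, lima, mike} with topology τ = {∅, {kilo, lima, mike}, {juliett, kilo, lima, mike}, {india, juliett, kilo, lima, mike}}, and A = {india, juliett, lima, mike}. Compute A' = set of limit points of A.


A' = {india, juliett, kilo, lima, mike}

For each x ∈ X, list the open sets U ∈ τ with x ∈ U, then check whether U ∩ (A ∖ {x}) ≠ ∅ for every such U.
  x = india: opens ∋ x are {india, juliett, kilo, lima, mike}; each meets A ∖ {india}, so x IS a limit point.
  x = juliett: opens ∋ x are {juliett, kilo, lima, mike}, {india, juliett, kilo, lima, mike}; each meets A ∖ {juliett}, so x IS a limit point.
  x = kilo: opens ∋ x are {kilo, lima, mike}, {juliett, kilo, lima, mike}, {india, juliett, kilo, lima, mike}; each meets A ∖ {kilo}, so x IS a limit point.
  x = lima: opens ∋ x are {kilo, lima, mike}, {juliett, kilo, lima, mike}, {india, juliett, kilo, lima, mike}; each meets A ∖ {lima}, so x IS a limit point.
  x = mike: opens ∋ x are {kilo, lima, mike}, {juliett, kilo, lima, mike}, {india, juliett, kilo, lima, mike}; each meets A ∖ {mike}, so x IS a limit point.
Collecting: A' = {india, juliett, kilo, lima, mike}.


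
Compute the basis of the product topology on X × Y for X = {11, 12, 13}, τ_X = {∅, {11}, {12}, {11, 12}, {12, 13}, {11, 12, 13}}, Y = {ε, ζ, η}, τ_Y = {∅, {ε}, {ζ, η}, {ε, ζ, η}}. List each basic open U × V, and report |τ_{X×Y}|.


Basis B = {∅ × ∅, {11} × {ε}, {12} × {ε}, {11, 12} × {ε}, {11} × {ζ, η}, {12, 13} × {ε}, {12} × {ζ, η}, {11} × {ε, ζ, η}, {11, 12, 13} × {ε}, {12} × {ε, ζ, η}, {11, 12} × {ζ, η}, {12, 13} × {ζ, η}, {11, 12} × {ε, ζ, η}, {11, 12, 13} × {ζ, η}, {12, 13} × {ε, ζ, η}, {11, 12, 13} × {ε, ζ, η}}; |τ_{X×Y}| = 36.

Enumerate products U × V with U ∈ τ_X, V ∈ τ_Y (deduplicated):
  ∅ × ∅ = {} (∅)
  {11} × {ε} = {(11,ε)}
  {12} × {ε} = {(12,ε)}
  {11, 12} × {ε} = {(11,ε), (12,ε)}
  {11} × {ζ, η} = {(11,ζ), (11,η)}
  {12, 13} × {ε} = {(12,ε), (13,ε)}
  {12} × {ζ, η} = {(12,ζ), (12,η)}
  {11} × {ε, ζ, η} = {(11,ε), (11,ζ), (11,η)}
  {11, 12, 13} × {ε} = {(11,ε), (12,ε), (13,ε)}
  {12} × {ε, ζ, η} = {(12,ε), (12,ζ), (12,η)}
  {11, 12} × {ζ, η} = {(11,ζ), (11,η), (12,ζ), (12,η)}
  {12, 13} × {ζ, η} = {(12,ζ), (12,η), (13,ζ), (13,η)}
  {11, 12} × {ε, ζ, η} = {(11,ε), (11,ζ), (11,η), (12,ε), (12,ζ), (12,η)}
  {11, 12, 13} × {ζ, η} = {(11,ζ), (11,η), (12,ζ), (12,η), (13,ζ), (13,η)}
  {12, 13} × {ε, ζ, η} = {(12,ε), (12,ζ), (12,η), (13,ε), (13,ζ), (13,η)}
  {11, 12, 13} × {ε, ζ, η} = {(11,ε), (11,ζ), (11,η), (12,ε), (12,ζ), (12,η), (13,ε), (13,ζ), (13,η)}
These 16 distinct sets form the basis B.
Close under arbitrary unions to get τ_{X×Y}; counting gives |τ_{X×Y}| = 36.


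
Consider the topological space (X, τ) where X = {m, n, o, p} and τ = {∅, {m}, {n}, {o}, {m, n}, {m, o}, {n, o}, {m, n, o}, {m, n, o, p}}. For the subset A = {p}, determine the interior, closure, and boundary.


int(A) = ∅, cl(A) = {p}, ∂A = {p}.

Closed sets in (X, τ) are complements of opens:
  closed(X, τ) = {∅, {p}, {m, p}, {n, p}, {o, p}, {m, n, p}, {m, o, p}, {n, o, p}, {m, n, o, p}}.
int(A) = ⋃ {U ∈ τ : U ⊆ A}. Opens contained in A: ∅.
Taking the union of these: int(A) = ∅.
cl(A) = ⋂ {C closed : A ⊆ C}. Closed sets containing A: {p}, {m, p}, {n, p}, {o, p}, {m, n, p}, {m, o, p}, {n, o, p}, {m, n, o, p}.
Intersecting these: cl(A) = {p}.
∂A = cl(A) ∖ int(A) = {p} ∖ ∅ = {p}.


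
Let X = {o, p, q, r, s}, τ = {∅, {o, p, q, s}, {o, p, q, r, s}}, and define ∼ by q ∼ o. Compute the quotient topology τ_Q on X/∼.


X/∼ = {[o=q], [p], [r], [s]}; |τ_Q| = 3.

Equivalence classes: [o=q], [p], [r], [s].
Quotient map π: X → X/∼ sends o ↦ [o=q], p ↦ [p], q ↦ [o=q], r ↦ [r], s ↦ [s].
For each subset V ⊆ X/∼, compute π^{-1}(V) ⊆ X and check whether π^{-1}(V) ∈ τ. V is open in τ_Q iff π^{-1}(V) ∈ τ.
  V = {}: π^{-1}(V) = ∅ ∈ τ ✓.
  V = {[o=q]}: π^{-1}(V) = {o, q} ∉ τ ✗.
  V = {[p]}: π^{-1}(V) = {p} ∉ τ ✗.
  V = {[o=q], [p]}: π^{-1}(V) = {o, p, q} ∉ τ ✗.
  V = {[r]}: π^{-1}(V) = {r} ∉ τ ✗.
  V = {[o=q], [r]}: π^{-1}(V) = {o, q, r} ∉ τ ✗.
  V = {[p], [r]}: π^{-1}(V) = {p, r} ∉ τ ✗.
  V = {[o=q], [p], [r]}: π^{-1}(V) = {o, p, q, r} ∉ τ ✗.
  V = {[s]}: π^{-1}(V) = {s} ∉ τ ✗.
  V = {[o=q], [s]}: π^{-1}(V) = {o, q, s} ∉ τ ✗.
  V = {[p], [s]}: π^{-1}(V) = {p, s} ∉ τ ✗.
  V = {[o=q], [p], [s]}: π^{-1}(V) = {o, p, q, s} ∈ τ ✓.
  V = {[r], [s]}: π^{-1}(V) = {r, s} ∉ τ ✗.
  V = {[o=q], [r], [s]}: π^{-1}(V) = {o, q, r, s} ∉ τ ✗.
  V = {[p], [r], [s]}: π^{-1}(V) = {p, r, s} ∉ τ ✗.
  V = {[o=q], [p], [r], [s]}: π^{-1}(V) = {o, p, q, r, s} ∈ τ ✓.
Open sets in the quotient: τ_Q = {{}, {[o=q], [p], [s]}, {[o=q], [p], [r], [s]}} (3 elements).


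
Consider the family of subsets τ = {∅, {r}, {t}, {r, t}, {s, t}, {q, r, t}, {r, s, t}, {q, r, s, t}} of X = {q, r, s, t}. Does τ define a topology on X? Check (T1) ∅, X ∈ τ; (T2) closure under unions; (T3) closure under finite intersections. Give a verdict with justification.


τ IS a topology on X.

Axiom (T1): ∅ ∈ τ? Yes; X ∈ τ? Yes.
Axiom (T2/T3): check pairwise unions and intersections of members of τ.
All pairwise intersections and unions checked — each lies in τ. Therefore τ satisfies (T1), (T2), (T3): it IS a topology on X.


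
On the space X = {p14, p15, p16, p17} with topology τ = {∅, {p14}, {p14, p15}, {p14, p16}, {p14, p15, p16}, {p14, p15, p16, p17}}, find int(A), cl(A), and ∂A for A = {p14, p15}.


int(A) = {p14, p15}, cl(A) = {p14, p15, p16, p17}, ∂A = {p16, p17}.

Closed sets in (X, τ) are complements of opens:
  closed(X, τ) = {∅, {p17}, {p15, p17}, {p16, p17}, {p15, p16, p17}, {p14, p15, p16, p17}}.
int(A) = ⋃ {U ∈ τ : U ⊆ A}. Opens contained in A: ∅, {p14}, {p14, p15}.
Taking the union of these: int(A) = {p14, p15}.
cl(A) = ⋂ {C closed : A ⊆ C}. Closed sets containing A: {p14, p15, p16, p17}.
Intersecting these: cl(A) = {p14, p15, p16, p17}.
∂A = cl(A) ∖ int(A) = {p14, p15, p16, p17} ∖ {p14, p15} = {p16, p17}.


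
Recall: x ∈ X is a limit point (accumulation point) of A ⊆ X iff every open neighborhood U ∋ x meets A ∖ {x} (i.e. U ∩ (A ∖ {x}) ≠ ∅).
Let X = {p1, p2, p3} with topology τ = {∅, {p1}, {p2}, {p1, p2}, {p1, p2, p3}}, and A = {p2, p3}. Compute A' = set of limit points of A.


A' = {p3}

For each x ∈ X, list the open sets U ∈ τ with x ∈ U, then check whether U ∩ (A ∖ {x}) ≠ ∅ for every such U.
  x = p1: open {p1} ∋ x has {p1} ∩ (A ∖ {p1}) = ∅, so x is NOT a limit point.
  x = p2: open {p2} ∋ x has {p2} ∩ (A ∖ {p2}) = ∅, so x is NOT a limit point.
  x = p3: opens ∋ x are {p1, p2, p3}; each meets A ∖ {p3}, so x IS a limit point.
Collecting: A' = {p3}.


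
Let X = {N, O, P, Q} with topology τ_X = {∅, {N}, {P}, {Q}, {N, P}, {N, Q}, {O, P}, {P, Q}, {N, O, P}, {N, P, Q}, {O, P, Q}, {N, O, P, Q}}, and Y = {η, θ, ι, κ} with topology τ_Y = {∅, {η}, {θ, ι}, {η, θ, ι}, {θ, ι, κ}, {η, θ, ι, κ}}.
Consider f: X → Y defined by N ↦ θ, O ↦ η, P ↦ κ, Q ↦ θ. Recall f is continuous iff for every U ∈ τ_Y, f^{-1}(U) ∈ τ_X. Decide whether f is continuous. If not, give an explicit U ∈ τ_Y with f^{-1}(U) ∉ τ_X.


f is NOT continuous.

Compute f^{-1}(U) for each U ∈ τ_Y:
  U = ∅: f^{-1}(U) = ∅ ∈ τ_X ✓.
  U = {η}: f^{-1}(U) = {O} ∉ τ_X ✗.
  U = {θ, ι}: f^{-1}(U) = {N, Q} ∈ τ_X ✓.
  U = {η, θ, ι}: f^{-1}(U) = {N, O, Q} ∉ τ_X ✗.
  U = {θ, ι, κ}: f^{-1}(U) = {N, P, Q} ∈ τ_X ✓.
  U = {η, θ, ι, κ}: f^{-1}(U) = {N, O, P, Q} ∈ τ_X ✓.
Found U = {η} with f^{-1}(U) = {O} not in τ_X. Therefore f is NOT continuous.


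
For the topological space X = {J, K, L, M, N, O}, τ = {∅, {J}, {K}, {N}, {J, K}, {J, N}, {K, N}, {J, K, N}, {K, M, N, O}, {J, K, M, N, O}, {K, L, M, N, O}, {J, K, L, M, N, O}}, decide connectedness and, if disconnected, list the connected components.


(X, τ) is disconnected; components = [{J}, {K, L, M, N, O}].

Find clopen sets (U ∈ τ with X ∖ U ∈ τ):
  U = ∅, X ∖ U = {J, K, L, M, N, O} — both open, so U is clopen.
  U = {J}, X ∖ U = {K, L, M, N, O} — both open, so U is clopen.
  U = {K, L, M, N, O}, X ∖ U = {J} — both open, so U is clopen.
  U = {J, K, L, M, N, O}, X ∖ U = ∅ — both open, so U is clopen.
Nontrivial clopen(s) exist: e.g. {K, L, M, N, O}. So (X, τ) is disconnected.
Compute connected components by grouping points that agree on all clopens:
  component: {J}
  component: {K, L, M, N, O}


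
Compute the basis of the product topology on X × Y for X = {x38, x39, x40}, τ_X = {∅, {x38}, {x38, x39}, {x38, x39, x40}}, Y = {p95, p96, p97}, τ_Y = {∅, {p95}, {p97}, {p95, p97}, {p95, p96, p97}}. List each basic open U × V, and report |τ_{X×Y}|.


Basis B = {∅ × ∅, {x38} × {p95}, {x38} × {p97}, {x38} × {p95, p97}, {x38, x39} × {p95}, {x38, x39} × {p97}, {x38} × {p95, p96, p97}, {x38, x39, x40} × {p95}, {x38, x39, x40} × {p97}, {x38, x39} × {p95, p97}, {x38, x39} × {p95, p96, p97}, {x38, x39, x40} × {p95, p97}, {x38, x39, x40} × {p95, p96, p97}}; |τ_{X×Y}| = 30.

Enumerate products U × V with U ∈ τ_X, V ∈ τ_Y (deduplicated):
  ∅ × ∅ = {} (∅)
  {x38} × {p95} = {(x38,p95)}
  {x38} × {p97} = {(x38,p97)}
  {x38} × {p95, p97} = {(x38,p95), (x38,p97)}
  {x38, x39} × {p95} = {(x38,p95), (x39,p95)}
  {x38, x39} × {p97} = {(x38,p97), (x39,p97)}
  {x38} × {p95, p96, p97} = {(x38,p95), (x38,p96), (x38,p97)}
  {x38, x39, x40} × {p95} = {(x38,p95), (x39,p95), (x40,p95)}
  {x38, x39, x40} × {p97} = {(x38,p97), (x39,p97), (x40,p97)}
  {x38, x39} × {p95, p97} = {(x38,p95), (x38,p97), (x39,p95), (x39,p97)}
  {x38, x39} × {p95, p96, p97} = {(x38,p95), (x38,p96), (x38,p97), (x39,p95), (x39,p96), (x39,p97)}
  {x38, x39, x40} × {p95, p97} = {(x38,p95), (x38,p97), (x39,p95), (x39,p97), (x40,p95), (x40,p97)}
  {x38, x39, x40} × {p95, p96, p97} = {(x38,p95), (x38,p96), (x38,p97), (x39,p95), (x39,p96), (x39,p97), (x40,p95), (x40,p96), (x40,p97)}
These 13 distinct sets form the basis B.
Close under arbitrary unions to get τ_{X×Y}; counting gives |τ_{X×Y}| = 30.


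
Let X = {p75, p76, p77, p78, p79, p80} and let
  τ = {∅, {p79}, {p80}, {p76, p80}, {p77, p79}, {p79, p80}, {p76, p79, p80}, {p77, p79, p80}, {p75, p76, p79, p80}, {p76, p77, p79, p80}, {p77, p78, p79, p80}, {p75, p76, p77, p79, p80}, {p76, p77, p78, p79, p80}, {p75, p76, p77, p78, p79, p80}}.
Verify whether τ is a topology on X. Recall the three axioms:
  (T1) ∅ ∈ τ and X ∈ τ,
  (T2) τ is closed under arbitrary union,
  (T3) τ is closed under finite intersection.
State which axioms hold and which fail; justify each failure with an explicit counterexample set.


τ IS a topology on X.

Axiom (T1): ∅ ∈ τ? Yes; X ∈ τ? Yes.
Axiom (T2/T3): check pairwise unions and intersections of members of τ.
All pairwise intersections and unions checked — each lies in τ. Therefore τ satisfies (T1), (T2), (T3): it IS a topology on X.


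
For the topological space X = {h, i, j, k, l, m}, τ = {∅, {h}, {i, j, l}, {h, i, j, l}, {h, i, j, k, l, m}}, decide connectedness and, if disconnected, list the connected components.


(X, τ) is connected.

Find clopen sets (U ∈ τ with X ∖ U ∈ τ):
  U = ∅, X ∖ U = {h, i, j, k, l, m} — both open, so U is clopen.
  U = {h, i, j, k, l, m}, X ∖ U = ∅ — both open, so U is clopen.
Only trivial clopens (∅ and X) exist, so (X, τ) is connected.
Compute connected components by grouping points that agree on all clopens:
  component: {h, i, j, k, l, m}


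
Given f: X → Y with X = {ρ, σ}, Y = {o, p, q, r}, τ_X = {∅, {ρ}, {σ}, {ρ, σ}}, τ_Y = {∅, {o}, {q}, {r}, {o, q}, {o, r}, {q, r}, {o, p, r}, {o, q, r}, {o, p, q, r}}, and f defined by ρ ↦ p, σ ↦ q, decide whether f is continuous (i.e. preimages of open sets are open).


f IS continuous.

Compute f^{-1}(U) for each U ∈ τ_Y:
  U = ∅: f^{-1}(U) = ∅ ∈ τ_X ✓.
  U = {o}: f^{-1}(U) = ∅ ∈ τ_X ✓.
  U = {q}: f^{-1}(U) = {σ} ∈ τ_X ✓.
  U = {r}: f^{-1}(U) = ∅ ∈ τ_X ✓.
  U = {o, q}: f^{-1}(U) = {σ} ∈ τ_X ✓.
  U = {o, r}: f^{-1}(U) = ∅ ∈ τ_X ✓.
  U = {q, r}: f^{-1}(U) = {σ} ∈ τ_X ✓.
  U = {o, p, r}: f^{-1}(U) = {ρ} ∈ τ_X ✓.
  U = {o, q, r}: f^{-1}(U) = {σ} ∈ τ_X ✓.
  U = {o, p, q, r}: f^{-1}(U) = {ρ, σ} ∈ τ_X ✓.
Every preimage lies in τ_X, so f IS continuous.


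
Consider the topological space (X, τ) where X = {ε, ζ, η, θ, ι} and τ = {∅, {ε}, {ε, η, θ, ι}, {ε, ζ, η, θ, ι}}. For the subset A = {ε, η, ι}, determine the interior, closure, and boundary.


int(A) = {ε}, cl(A) = {ε, ζ, η, θ, ι}, ∂A = {ζ, η, θ, ι}.

Closed sets in (X, τ) are complements of opens:
  closed(X, τ) = {∅, {ζ}, {ζ, η, θ, ι}, {ε, ζ, η, θ, ι}}.
int(A) = ⋃ {U ∈ τ : U ⊆ A}. Opens contained in A: ∅, {ε}.
Taking the union of these: int(A) = {ε}.
cl(A) = ⋂ {C closed : A ⊆ C}. Closed sets containing A: {ε, ζ, η, θ, ι}.
Intersecting these: cl(A) = {ε, ζ, η, θ, ι}.
∂A = cl(A) ∖ int(A) = {ε, ζ, η, θ, ι} ∖ {ε} = {ζ, η, θ, ι}.


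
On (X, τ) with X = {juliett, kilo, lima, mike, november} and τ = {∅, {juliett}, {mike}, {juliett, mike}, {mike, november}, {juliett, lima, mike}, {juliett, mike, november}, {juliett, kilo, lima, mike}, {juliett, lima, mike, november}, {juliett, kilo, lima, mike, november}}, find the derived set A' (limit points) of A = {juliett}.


A' = {kilo, lima}

For each x ∈ X, list the open sets U ∈ τ with x ∈ U, then check whether U ∩ (A ∖ {x}) ≠ ∅ for every such U.
  x = juliett: open {juliett} ∋ x has {juliett} ∩ (A ∖ {juliett}) = ∅, so x is NOT a limit point.
  x = kilo: opens ∋ x are {juliett, kilo, lima, mike}, {juliett, kilo, lima, mike, november}; each meets A ∖ {kilo}, so x IS a limit point.
  x = lima: opens ∋ x are {juliett, lima, mike}, {juliett, kilo, lima, mike}, {juliett, lima, mike, november}, {juliett, kilo, lima, mike, november}; each meets A ∖ {lima}, so x IS a limit point.
  x = mike: open {mike} ∋ x has {mike} ∩ (A ∖ {mike}) = ∅, so x is NOT a limit point.
  x = november: open {mike, november} ∋ x has {mike, november} ∩ (A ∖ {november}) = ∅, so x is NOT a limit point.
Collecting: A' = {kilo, lima}.


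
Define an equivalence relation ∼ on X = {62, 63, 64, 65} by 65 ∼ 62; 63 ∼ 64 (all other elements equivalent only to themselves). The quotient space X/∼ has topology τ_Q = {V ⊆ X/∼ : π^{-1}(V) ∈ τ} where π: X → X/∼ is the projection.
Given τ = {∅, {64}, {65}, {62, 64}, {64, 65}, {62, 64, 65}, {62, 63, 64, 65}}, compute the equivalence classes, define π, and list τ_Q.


X/∼ = {[62=65], [63=64]}; |τ_Q| = 2.

Equivalence classes: [62=65], [63=64].
Quotient map π: X → X/∼ sends 62 ↦ [62=65], 63 ↦ [63=64], 64 ↦ [63=64], 65 ↦ [62=65].
For each subset V ⊆ X/∼, compute π^{-1}(V) ⊆ X and check whether π^{-1}(V) ∈ τ. V is open in τ_Q iff π^{-1}(V) ∈ τ.
  V = {}: π^{-1}(V) = ∅ ∈ τ ✓.
  V = {[62=65]}: π^{-1}(V) = {62, 65} ∉ τ ✗.
  V = {[63=64]}: π^{-1}(V) = {63, 64} ∉ τ ✗.
  V = {[62=65], [63=64]}: π^{-1}(V) = {62, 63, 64, 65} ∈ τ ✓.
Open sets in the quotient: τ_Q = {{}, {[62=65], [63=64]}} (2 elements).


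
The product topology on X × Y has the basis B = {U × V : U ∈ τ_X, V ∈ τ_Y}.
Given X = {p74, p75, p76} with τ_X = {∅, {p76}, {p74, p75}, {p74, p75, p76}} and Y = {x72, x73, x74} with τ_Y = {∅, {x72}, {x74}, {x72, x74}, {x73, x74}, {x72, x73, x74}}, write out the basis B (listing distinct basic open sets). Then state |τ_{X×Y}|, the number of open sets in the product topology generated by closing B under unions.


Basis B = {∅ × ∅, {p76} × {x72}, {p76} × {x74}, {p74, p75} × {x72}, {p74, p75} × {x74}, {p76} × {x72, x74}, {p76} × {x73, x74}, {p74, p75, p76} × {x72}, {p74, p75, p76} × {x74}, {p76} × {x72, x73, x74}, {p74, p75} × {x72, x74}, {p74, p75} × {x73, x74}, {p74, p75} × {x72, x73, x74}, {p74, p75, p76} × {x72, x74}, {p74, p75, p76} × {x73, x74}, {p74, p75, p76} × {x72, x73, x74}}; |τ_{X×Y}| = 36.

Enumerate products U × V with U ∈ τ_X, V ∈ τ_Y (deduplicated):
  ∅ × ∅ = {} (∅)
  {p76} × {x72} = {(p76,x72)}
  {p76} × {x74} = {(p76,x74)}
  {p74, p75} × {x72} = {(p74,x72), (p75,x72)}
  {p74, p75} × {x74} = {(p74,x74), (p75,x74)}
  {p76} × {x72, x74} = {(p76,x72), (p76,x74)}
  {p76} × {x73, x74} = {(p76,x73), (p76,x74)}
  {p74, p75, p76} × {x72} = {(p74,x72), (p75,x72), (p76,x72)}
  {p74, p75, p76} × {x74} = {(p74,x74), (p75,x74), (p76,x74)}
  {p76} × {x72, x73, x74} = {(p76,x72), (p76,x73), (p76,x74)}
  {p74, p75} × {x72, x74} = {(p74,x72), (p74,x74), (p75,x72), (p75,x74)}
  {p74, p75} × {x73, x74} = {(p74,x73), (p74,x74), (p75,x73), (p75,x74)}
  {p74, p75} × {x72, x73, x74} = {(p74,x72), (p74,x73), (p74,x74), (p75,x72), (p75,x73), (p75,x74)}
  {p74, p75, p76} × {x72, x74} = {(p74,x72), (p74,x74), (p75,x72), (p75,x74), (p76,x72), (p76,x74)}
  {p74, p75, p76} × {x73, x74} = {(p74,x73), (p74,x74), (p75,x73), (p75,x74), (p76,x73), (p76,x74)}
  {p74, p75, p76} × {x72, x73, x74} = {(p74,x72), (p74,x73), (p74,x74), (p75,x72), (p75,x73), (p75,x74), (p76,x72), (p76,x73), (p76,x74)}
These 16 distinct sets form the basis B.
Close under arbitrary unions to get τ_{X×Y}; counting gives |τ_{X×Y}| = 36.


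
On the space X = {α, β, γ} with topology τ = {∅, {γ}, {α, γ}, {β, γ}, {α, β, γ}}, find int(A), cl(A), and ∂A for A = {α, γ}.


int(A) = {α, γ}, cl(A) = {α, β, γ}, ∂A = {β}.

Closed sets in (X, τ) are complements of opens:
  closed(X, τ) = {∅, {α}, {β}, {α, β}, {α, β, γ}}.
int(A) = ⋃ {U ∈ τ : U ⊆ A}. Opens contained in A: ∅, {γ}, {α, γ}.
Taking the union of these: int(A) = {α, γ}.
cl(A) = ⋂ {C closed : A ⊆ C}. Closed sets containing A: {α, β, γ}.
Intersecting these: cl(A) = {α, β, γ}.
∂A = cl(A) ∖ int(A) = {α, β, γ} ∖ {α, γ} = {β}.


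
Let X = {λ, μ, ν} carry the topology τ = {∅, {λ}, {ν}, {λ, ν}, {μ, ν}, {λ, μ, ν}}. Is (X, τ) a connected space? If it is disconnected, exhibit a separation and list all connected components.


(X, τ) is disconnected; components = [{λ}, {μ, ν}].

Find clopen sets (U ∈ τ with X ∖ U ∈ τ):
  U = ∅, X ∖ U = {λ, μ, ν} — both open, so U is clopen.
  U = {λ}, X ∖ U = {μ, ν} — both open, so U is clopen.
  U = {μ, ν}, X ∖ U = {λ} — both open, so U is clopen.
  U = {λ, μ, ν}, X ∖ U = ∅ — both open, so U is clopen.
Nontrivial clopen(s) exist: e.g. {λ}. So (X, τ) is disconnected.
Compute connected components by grouping points that agree on all clopens:
  component: {λ}
  component: {μ, ν}


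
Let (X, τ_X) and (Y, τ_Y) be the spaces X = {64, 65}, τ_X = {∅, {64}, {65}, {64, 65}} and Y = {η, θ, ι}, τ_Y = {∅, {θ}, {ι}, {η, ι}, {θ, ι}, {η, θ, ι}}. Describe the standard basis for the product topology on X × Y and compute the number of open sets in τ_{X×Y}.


Basis B = {∅ × ∅, {64} × {θ}, {64} × {ι}, {65} × {θ}, {65} × {ι}, {64} × {η, ι}, {64} × {θ, ι}, {64, 65} × {θ}, {64, 65} × {ι}, {65} × {η, ι}, {65} × {θ, ι}, {64} × {η, θ, ι}, {65} × {η, θ, ι}, {64, 65} × {η, ι}, {64, 65} × {θ, ι}, {64, 65} × {η, θ, ι}}; |τ_{X×Y}| = 36.

Enumerate products U × V with U ∈ τ_X, V ∈ τ_Y (deduplicated):
  ∅ × ∅ = {} (∅)
  {64} × {θ} = {(64,θ)}
  {64} × {ι} = {(64,ι)}
  {65} × {θ} = {(65,θ)}
  {65} × {ι} = {(65,ι)}
  {64} × {η, ι} = {(64,η), (64,ι)}
  {64} × {θ, ι} = {(64,θ), (64,ι)}
  {64, 65} × {θ} = {(64,θ), (65,θ)}
  {64, 65} × {ι} = {(64,ι), (65,ι)}
  {65} × {η, ι} = {(65,η), (65,ι)}
  {65} × {θ, ι} = {(65,θ), (65,ι)}
  {64} × {η, θ, ι} = {(64,η), (64,θ), (64,ι)}
  {65} × {η, θ, ι} = {(65,η), (65,θ), (65,ι)}
  {64, 65} × {η, ι} = {(64,η), (64,ι), (65,η), (65,ι)}
  {64, 65} × {θ, ι} = {(64,θ), (64,ι), (65,θ), (65,ι)}
  {64, 65} × {η, θ, ι} = {(64,η), (64,θ), (64,ι), (65,η), (65,θ), (65,ι)}
These 16 distinct sets form the basis B.
Close under arbitrary unions to get τ_{X×Y}; counting gives |τ_{X×Y}| = 36.


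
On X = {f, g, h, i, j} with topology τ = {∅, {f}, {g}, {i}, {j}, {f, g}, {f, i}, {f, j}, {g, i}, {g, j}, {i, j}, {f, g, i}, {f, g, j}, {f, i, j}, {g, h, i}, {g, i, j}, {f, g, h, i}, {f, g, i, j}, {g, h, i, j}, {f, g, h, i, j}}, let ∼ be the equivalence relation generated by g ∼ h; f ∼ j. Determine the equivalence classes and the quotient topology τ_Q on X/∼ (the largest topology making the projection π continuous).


X/∼ = {[f=j], [g=h], [i]}; |τ_Q| = 6.

Equivalence classes: [f=j], [g=h], [i].
Quotient map π: X → X/∼ sends f ↦ [f=j], g ↦ [g=h], h ↦ [g=h], i ↦ [i], j ↦ [f=j].
For each subset V ⊆ X/∼, compute π^{-1}(V) ⊆ X and check whether π^{-1}(V) ∈ τ. V is open in τ_Q iff π^{-1}(V) ∈ τ.
  V = {}: π^{-1}(V) = ∅ ∈ τ ✓.
  V = {[f=j]}: π^{-1}(V) = {f, j} ∈ τ ✓.
  V = {[g=h]}: π^{-1}(V) = {g, h} ∉ τ ✗.
  V = {[f=j], [g=h]}: π^{-1}(V) = {f, g, h, j} ∉ τ ✗.
  V = {[i]}: π^{-1}(V) = {i} ∈ τ ✓.
  V = {[f=j], [i]}: π^{-1}(V) = {f, i, j} ∈ τ ✓.
  V = {[g=h], [i]}: π^{-1}(V) = {g, h, i} ∈ τ ✓.
  V = {[f=j], [g=h], [i]}: π^{-1}(V) = {f, g, h, i, j} ∈ τ ✓.
Open sets in the quotient: τ_Q = {{}, {[f=j]}, {[i]}, {[f=j], [i]}, {[g=h], [i]}, {[f=j], [g=h], [i]}} (6 elements).


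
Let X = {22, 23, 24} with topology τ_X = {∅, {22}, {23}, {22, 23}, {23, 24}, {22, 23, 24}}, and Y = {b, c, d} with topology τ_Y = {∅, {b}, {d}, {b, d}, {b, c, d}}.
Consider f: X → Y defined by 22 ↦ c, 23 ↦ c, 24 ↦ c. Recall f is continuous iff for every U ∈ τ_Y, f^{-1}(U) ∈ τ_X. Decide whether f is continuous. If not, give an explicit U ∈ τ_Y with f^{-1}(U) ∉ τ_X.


f IS continuous.

Compute f^{-1}(U) for each U ∈ τ_Y:
  U = ∅: f^{-1}(U) = ∅ ∈ τ_X ✓.
  U = {b}: f^{-1}(U) = ∅ ∈ τ_X ✓.
  U = {d}: f^{-1}(U) = ∅ ∈ τ_X ✓.
  U = {b, d}: f^{-1}(U) = ∅ ∈ τ_X ✓.
  U = {b, c, d}: f^{-1}(U) = {22, 23, 24} ∈ τ_X ✓.
Every preimage lies in τ_X, so f IS continuous.


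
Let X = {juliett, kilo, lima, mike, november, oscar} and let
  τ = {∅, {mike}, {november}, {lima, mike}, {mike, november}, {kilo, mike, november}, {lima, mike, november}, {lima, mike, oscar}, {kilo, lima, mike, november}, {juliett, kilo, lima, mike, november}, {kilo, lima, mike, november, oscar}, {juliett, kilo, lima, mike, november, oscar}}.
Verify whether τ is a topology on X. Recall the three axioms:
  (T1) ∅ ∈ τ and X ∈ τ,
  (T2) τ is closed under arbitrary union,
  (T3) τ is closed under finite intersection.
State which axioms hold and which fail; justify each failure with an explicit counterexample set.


τ is NOT a topology on X.

Axiom (T1): ∅ ∈ τ? Yes; X ∈ τ? Yes.
Axiom (T2/T3): check pairwise unions and intersections of members of τ.
Counterexample for (T2): {november} ∪ {lima, mike, oscar} = {lima, mike, november, oscar} ∉ τ. Therefore τ is NOT a topology.


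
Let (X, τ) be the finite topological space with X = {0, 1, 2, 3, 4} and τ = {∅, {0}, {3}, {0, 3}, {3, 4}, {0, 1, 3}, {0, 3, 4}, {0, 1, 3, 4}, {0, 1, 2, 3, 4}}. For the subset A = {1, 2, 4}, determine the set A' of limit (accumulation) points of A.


A' = {2}

For each x ∈ X, list the open sets U ∈ τ with x ∈ U, then check whether U ∩ (A ∖ {x}) ≠ ∅ for every such U.
  x = 0: open {0} ∋ x has {0} ∩ (A ∖ {0}) = ∅, so x is NOT a limit point.
  x = 1: open {0, 1, 3} ∋ x has {0, 1, 3} ∩ (A ∖ {1}) = ∅, so x is NOT a limit point.
  x = 2: opens ∋ x are {0, 1, 2, 3, 4}; each meets A ∖ {2}, so x IS a limit point.
  x = 3: open {3} ∋ x has {3} ∩ (A ∖ {3}) = ∅, so x is NOT a limit point.
  x = 4: open {3, 4} ∋ x has {3, 4} ∩ (A ∖ {4}) = ∅, so x is NOT a limit point.
Collecting: A' = {2}.
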